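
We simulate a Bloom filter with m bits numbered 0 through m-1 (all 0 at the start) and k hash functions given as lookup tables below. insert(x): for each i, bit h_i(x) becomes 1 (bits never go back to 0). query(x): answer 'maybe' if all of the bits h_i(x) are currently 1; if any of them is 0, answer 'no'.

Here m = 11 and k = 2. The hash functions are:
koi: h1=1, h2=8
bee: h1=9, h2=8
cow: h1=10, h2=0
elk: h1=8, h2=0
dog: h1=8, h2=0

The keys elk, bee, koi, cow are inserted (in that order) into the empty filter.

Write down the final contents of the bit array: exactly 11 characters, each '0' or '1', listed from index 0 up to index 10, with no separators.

Answer: 11000000111

Derivation:
Start: bits=00000000000
After insert 'elk': sets bits 0 8 -> bits=10000000100
After insert 'bee': sets bits 8 9 -> bits=10000000110
After insert 'koi': sets bits 1 8 -> bits=11000000110
After insert 'cow': sets bits 0 10 -> bits=11000000111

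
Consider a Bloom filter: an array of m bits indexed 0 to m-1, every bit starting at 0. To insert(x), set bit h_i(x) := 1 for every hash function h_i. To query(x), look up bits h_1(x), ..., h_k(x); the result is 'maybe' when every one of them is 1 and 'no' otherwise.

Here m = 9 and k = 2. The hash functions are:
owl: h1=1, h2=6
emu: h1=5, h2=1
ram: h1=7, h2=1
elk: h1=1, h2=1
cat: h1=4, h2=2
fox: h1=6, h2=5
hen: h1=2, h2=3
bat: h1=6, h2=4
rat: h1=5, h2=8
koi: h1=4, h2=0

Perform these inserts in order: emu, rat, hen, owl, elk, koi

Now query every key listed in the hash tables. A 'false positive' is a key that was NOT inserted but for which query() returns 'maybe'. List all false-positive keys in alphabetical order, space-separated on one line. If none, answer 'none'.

Answer: bat cat fox

Derivation:
Start: bits=000000000
After insert 'emu': sets bits 1 5 -> bits=010001000
After insert 'rat': sets bits 5 8 -> bits=010001001
After insert 'hen': sets bits 2 3 -> bits=011101001
After insert 'owl': sets bits 1 6 -> bits=011101101
After insert 'elk': sets bits 1 -> bits=011101101
After insert 'koi': sets bits 0 4 -> bits=111111101
Not inserted: bat cat fox ram — query each against bits=111111101:
query bat: checks bit4=1, bit6=1 (all 1) -> maybe => FALSE POSITIVE
query cat: checks bit2=1, bit4=1 (all 1) -> maybe => FALSE POSITIVE
query fox: checks bit5=1, bit6=1 (all 1) -> maybe => FALSE POSITIVE
query ram: checks bit1=1, bit7=0 (has a 0) -> no => not a false positive
False positives (alphabetical): bat cat fox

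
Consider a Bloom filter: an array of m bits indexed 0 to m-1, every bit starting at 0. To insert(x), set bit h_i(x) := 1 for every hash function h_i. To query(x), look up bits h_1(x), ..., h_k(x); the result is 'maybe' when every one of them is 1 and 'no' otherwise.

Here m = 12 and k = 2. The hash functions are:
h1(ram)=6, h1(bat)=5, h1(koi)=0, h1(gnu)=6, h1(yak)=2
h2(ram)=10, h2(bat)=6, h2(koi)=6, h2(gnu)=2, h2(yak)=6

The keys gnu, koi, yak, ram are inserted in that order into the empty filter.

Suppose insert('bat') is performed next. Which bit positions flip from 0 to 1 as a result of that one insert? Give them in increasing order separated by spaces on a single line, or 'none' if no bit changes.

Answer: 5

Derivation:
Start: bits=000000000000
After insert 'gnu': sets bits 2 6 -> bits=001000100000
After insert 'koi': sets bits 0 6 -> bits=101000100000
After insert 'yak': sets bits 2 6 -> bits=101000100000
After insert 'ram': sets bits 6 10 -> bits=101000100010
insert 'bat' would touch bits 5 6; currently bit5=0, bit6=1
Bits that are 0 among those (would change 0->1): 5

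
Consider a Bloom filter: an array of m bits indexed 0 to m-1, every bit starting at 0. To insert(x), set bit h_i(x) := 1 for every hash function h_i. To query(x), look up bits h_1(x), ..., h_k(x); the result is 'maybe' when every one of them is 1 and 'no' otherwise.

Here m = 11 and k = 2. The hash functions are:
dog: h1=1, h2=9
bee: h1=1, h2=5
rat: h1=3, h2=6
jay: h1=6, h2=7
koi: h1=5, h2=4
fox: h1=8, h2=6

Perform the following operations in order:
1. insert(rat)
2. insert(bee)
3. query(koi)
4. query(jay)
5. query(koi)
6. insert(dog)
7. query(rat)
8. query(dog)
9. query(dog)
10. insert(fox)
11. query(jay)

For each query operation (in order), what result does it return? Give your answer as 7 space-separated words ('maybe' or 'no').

Start: bits=00000000000
Op 1: insert rat -> sets bits 3 6 -> bits=00010010000
Op 2: insert bee -> sets bits 1 5 -> bits=01010110000
Op 3: query koi -> checks bit4=0, bit5=1 (has a 0) -> no
Op 4: query jay -> checks bit6=1, bit7=0 (has a 0) -> no
Op 5: query koi -> checks bit4=0, bit5=1 (has a 0) -> no
Op 6: insert dog -> sets bits 1 9 -> bits=01010110010
Op 7: query rat -> checks bit3=1, bit6=1 (all 1) -> maybe
Op 8: query dog -> checks bit1=1, bit9=1 (all 1) -> maybe
Op 9: query dog -> checks bit1=1, bit9=1 (all 1) -> maybe
Op 10: insert fox -> sets bits 6 8 -> bits=01010110110
Op 11: query jay -> checks bit6=1, bit7=0 (has a 0) -> no
Query results in order: no no no maybe maybe maybe no

Answer: no no no maybe maybe maybe no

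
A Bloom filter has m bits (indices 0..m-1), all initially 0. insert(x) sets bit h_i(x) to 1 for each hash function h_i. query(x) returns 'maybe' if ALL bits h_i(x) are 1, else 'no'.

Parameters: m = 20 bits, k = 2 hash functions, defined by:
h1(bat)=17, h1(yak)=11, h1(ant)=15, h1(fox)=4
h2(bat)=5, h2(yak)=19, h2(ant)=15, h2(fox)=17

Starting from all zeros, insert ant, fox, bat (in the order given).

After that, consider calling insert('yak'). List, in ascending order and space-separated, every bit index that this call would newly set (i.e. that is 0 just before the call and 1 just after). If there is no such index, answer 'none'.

Start: bits=00000000000000000000
After insert 'ant': sets bits 15 -> bits=00000000000000010000
After insert 'fox': sets bits 4 17 -> bits=00001000000000010100
After insert 'bat': sets bits 5 17 -> bits=00001100000000010100
insert 'yak' would touch bits 11 19; currently bit11=0, bit19=0
Bits that are 0 among those (would change 0->1): 11 19

Answer: 11 19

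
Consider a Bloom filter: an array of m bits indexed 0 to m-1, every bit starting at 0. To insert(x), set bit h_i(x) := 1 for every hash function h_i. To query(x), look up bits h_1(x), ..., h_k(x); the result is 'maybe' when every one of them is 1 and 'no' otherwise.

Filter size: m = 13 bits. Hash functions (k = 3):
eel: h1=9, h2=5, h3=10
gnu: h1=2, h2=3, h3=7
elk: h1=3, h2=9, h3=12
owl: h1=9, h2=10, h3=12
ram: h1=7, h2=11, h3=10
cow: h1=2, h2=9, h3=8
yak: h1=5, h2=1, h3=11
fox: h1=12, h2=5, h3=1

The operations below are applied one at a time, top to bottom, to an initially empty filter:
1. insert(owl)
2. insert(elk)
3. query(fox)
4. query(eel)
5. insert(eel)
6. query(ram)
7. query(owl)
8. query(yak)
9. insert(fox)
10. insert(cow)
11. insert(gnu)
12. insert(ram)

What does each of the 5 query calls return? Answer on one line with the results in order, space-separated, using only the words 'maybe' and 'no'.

Start: bits=0000000000000
Op 1: insert owl -> sets bits 9 10 12 -> bits=0000000001101
Op 2: insert elk -> sets bits 3 9 12 -> bits=0001000001101
Op 3: query fox -> checks bit1=0, bit5=0, bit12=1 (has a 0) -> no
Op 4: query eel -> checks bit5=0, bit9=1, bit10=1 (has a 0) -> no
Op 5: insert eel -> sets bits 5 9 10 -> bits=0001010001101
Op 6: query ram -> checks bit7=0, bit10=1, bit11=0 (has a 0) -> no
Op 7: query owl -> checks bit9=1, bit10=1, bit12=1 (all 1) -> maybe
Op 8: query yak -> checks bit1=0, bit5=1, bit11=0 (has a 0) -> no
Op 9: insert fox -> sets bits 1 5 12 -> bits=0101010001101
Op 10: insert cow -> sets bits 2 8 9 -> bits=0111010011101
Op 11: insert gnu -> sets bits 2 3 7 -> bits=0111010111101
Op 12: insert ram -> sets bits 7 10 11 -> bits=0111010111111
Query results in order: no no no maybe no

Answer: no no no maybe no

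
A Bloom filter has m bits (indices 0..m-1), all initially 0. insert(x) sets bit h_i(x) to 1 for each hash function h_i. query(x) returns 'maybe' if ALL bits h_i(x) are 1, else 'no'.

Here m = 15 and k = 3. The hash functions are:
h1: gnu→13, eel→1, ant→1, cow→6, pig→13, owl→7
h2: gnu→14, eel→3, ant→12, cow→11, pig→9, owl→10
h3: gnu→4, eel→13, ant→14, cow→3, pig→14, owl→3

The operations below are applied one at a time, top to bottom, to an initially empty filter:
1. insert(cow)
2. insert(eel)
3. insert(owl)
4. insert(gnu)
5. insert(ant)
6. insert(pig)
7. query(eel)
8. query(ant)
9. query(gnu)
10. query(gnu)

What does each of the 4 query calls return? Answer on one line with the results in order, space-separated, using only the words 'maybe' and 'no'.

Start: bits=000000000000000
Op 1: insert cow -> sets bits 3 6 11 -> bits=000100100001000
Op 2: insert eel -> sets bits 1 3 13 -> bits=010100100001010
Op 3: insert owl -> sets bits 3 7 10 -> bits=010100110011010
Op 4: insert gnu -> sets bits 4 13 14 -> bits=010110110011011
Op 5: insert ant -> sets bits 1 12 14 -> bits=010110110011111
Op 6: insert pig -> sets bits 9 13 14 -> bits=010110110111111
Op 7: query eel -> checks bit1=1, bit3=1, bit13=1 (all 1) -> maybe
Op 8: query ant -> checks bit1=1, bit12=1, bit14=1 (all 1) -> maybe
Op 9: query gnu -> checks bit4=1, bit13=1, bit14=1 (all 1) -> maybe
Op 10: query gnu -> checks bit4=1, bit13=1, bit14=1 (all 1) -> maybe
Query results in order: maybe maybe maybe maybe

Answer: maybe maybe maybe maybe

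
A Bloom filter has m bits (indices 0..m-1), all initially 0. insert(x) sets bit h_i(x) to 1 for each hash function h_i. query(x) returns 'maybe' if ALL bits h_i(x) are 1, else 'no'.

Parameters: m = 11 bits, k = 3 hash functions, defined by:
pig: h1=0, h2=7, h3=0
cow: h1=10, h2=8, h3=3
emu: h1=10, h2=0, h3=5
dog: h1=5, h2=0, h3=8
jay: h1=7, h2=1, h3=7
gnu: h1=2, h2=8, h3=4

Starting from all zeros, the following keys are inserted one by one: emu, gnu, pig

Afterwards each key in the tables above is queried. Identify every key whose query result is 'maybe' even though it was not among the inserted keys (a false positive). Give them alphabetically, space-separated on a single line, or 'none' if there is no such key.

Start: bits=00000000000
After insert 'emu': sets bits 0 5 10 -> bits=10000100001
After insert 'gnu': sets bits 2 4 8 -> bits=10101100101
After insert 'pig': sets bits 0 7 -> bits=10101101101
Not inserted: cow dog jay — query each against bits=10101101101:
query cow: checks bit3=0, bit8=1, bit10=1 (has a 0) -> no => not a false positive
query dog: checks bit0=1, bit5=1, bit8=1 (all 1) -> maybe => FALSE POSITIVE
query jay: checks bit1=0, bit7=1 (has a 0) -> no => not a false positive
False positives (alphabetical): dog

Answer: dog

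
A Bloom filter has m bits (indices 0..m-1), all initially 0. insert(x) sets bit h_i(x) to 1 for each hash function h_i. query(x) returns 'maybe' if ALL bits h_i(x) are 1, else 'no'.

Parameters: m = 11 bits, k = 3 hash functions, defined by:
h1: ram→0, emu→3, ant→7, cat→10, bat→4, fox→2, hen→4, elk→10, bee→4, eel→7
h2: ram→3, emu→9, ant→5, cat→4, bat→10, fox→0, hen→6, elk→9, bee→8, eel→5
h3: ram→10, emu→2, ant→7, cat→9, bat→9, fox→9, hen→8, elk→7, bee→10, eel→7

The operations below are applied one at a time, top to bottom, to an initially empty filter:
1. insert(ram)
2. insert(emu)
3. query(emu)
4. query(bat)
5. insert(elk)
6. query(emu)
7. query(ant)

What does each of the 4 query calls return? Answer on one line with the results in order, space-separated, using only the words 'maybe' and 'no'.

Start: bits=00000000000
Op 1: insert ram -> sets bits 0 3 10 -> bits=10010000001
Op 2: insert emu -> sets bits 2 3 9 -> bits=10110000011
Op 3: query emu -> checks bit2=1, bit3=1, bit9=1 (all 1) -> maybe
Op 4: query bat -> checks bit4=0, bit9=1, bit10=1 (has a 0) -> no
Op 5: insert elk -> sets bits 7 9 10 -> bits=10110001011
Op 6: query emu -> checks bit2=1, bit3=1, bit9=1 (all 1) -> maybe
Op 7: query ant -> checks bit5=0, bit7=1 (has a 0) -> no
Query results in order: maybe no maybe no

Answer: maybe no maybe no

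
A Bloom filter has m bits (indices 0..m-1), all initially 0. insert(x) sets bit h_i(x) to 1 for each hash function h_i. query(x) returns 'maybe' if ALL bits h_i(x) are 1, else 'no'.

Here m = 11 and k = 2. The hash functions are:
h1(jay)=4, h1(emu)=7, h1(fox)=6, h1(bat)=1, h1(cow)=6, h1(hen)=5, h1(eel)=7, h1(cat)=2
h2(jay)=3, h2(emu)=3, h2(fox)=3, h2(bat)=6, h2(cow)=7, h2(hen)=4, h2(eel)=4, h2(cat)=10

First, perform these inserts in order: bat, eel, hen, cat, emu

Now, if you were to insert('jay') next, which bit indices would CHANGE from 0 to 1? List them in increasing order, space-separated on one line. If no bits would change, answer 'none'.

Answer: none

Derivation:
Start: bits=00000000000
After insert 'bat': sets bits 1 6 -> bits=01000010000
After insert 'eel': sets bits 4 7 -> bits=01001011000
After insert 'hen': sets bits 4 5 -> bits=01001111000
After insert 'cat': sets bits 2 10 -> bits=01101111001
After insert 'emu': sets bits 3 7 -> bits=01111111001
insert 'jay' would touch bits 3 4; currently bit3=1, bit4=1
Bits that are 0 among those (would change 0->1): none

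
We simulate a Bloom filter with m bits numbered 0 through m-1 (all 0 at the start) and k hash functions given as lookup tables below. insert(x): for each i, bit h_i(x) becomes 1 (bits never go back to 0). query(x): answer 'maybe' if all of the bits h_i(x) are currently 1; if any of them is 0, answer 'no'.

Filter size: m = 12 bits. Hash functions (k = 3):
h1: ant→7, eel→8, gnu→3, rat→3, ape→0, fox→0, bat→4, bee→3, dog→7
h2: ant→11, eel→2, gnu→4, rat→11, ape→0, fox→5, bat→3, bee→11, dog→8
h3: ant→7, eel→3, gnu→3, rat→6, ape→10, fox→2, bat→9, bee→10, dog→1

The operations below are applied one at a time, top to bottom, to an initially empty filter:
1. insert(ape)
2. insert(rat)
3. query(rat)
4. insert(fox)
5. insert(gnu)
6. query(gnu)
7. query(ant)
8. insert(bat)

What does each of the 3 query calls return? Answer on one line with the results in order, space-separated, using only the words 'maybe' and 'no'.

Answer: maybe maybe no

Derivation:
Start: bits=000000000000
Op 1: insert ape -> sets bits 0 10 -> bits=100000000010
Op 2: insert rat -> sets bits 3 6 11 -> bits=100100100011
Op 3: query rat -> checks bit3=1, bit6=1, bit11=1 (all 1) -> maybe
Op 4: insert fox -> sets bits 0 2 5 -> bits=101101100011
Op 5: insert gnu -> sets bits 3 4 -> bits=101111100011
Op 6: query gnu -> checks bit3=1, bit4=1 (all 1) -> maybe
Op 7: query ant -> checks bit7=0, bit11=1 (has a 0) -> no
Op 8: insert bat -> sets bits 3 4 9 -> bits=101111100111
Query results in order: maybe maybe no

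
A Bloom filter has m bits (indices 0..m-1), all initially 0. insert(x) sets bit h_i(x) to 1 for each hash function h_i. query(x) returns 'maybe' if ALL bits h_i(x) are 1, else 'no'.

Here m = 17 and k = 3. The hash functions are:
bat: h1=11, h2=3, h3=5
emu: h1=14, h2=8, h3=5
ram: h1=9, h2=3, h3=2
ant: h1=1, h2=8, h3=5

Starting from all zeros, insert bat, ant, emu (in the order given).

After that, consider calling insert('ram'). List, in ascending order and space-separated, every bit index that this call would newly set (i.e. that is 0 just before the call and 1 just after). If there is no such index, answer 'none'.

Start: bits=00000000000000000
After insert 'bat': sets bits 3 5 11 -> bits=00010100000100000
After insert 'ant': sets bits 1 5 8 -> bits=01010100100100000
After insert 'emu': sets bits 5 8 14 -> bits=01010100100100100
insert 'ram' would touch bits 2 3 9; currently bit2=0, bit3=1, bit9=0
Bits that are 0 among those (would change 0->1): 2 9

Answer: 2 9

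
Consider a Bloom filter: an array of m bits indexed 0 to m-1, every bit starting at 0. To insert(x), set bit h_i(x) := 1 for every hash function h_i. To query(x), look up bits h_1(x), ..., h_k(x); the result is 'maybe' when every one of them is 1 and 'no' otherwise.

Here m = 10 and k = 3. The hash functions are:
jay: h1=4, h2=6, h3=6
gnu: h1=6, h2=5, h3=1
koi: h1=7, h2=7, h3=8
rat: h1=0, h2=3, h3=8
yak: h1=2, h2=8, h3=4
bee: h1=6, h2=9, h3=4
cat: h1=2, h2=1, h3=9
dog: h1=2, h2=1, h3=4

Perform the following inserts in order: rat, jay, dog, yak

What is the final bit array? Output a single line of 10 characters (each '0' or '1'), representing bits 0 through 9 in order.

Start: bits=0000000000
After insert 'rat': sets bits 0 3 8 -> bits=1001000010
After insert 'jay': sets bits 4 6 -> bits=1001101010
After insert 'dog': sets bits 1 2 4 -> bits=1111101010
After insert 'yak': sets bits 2 4 8 -> bits=1111101010

Answer: 1111101010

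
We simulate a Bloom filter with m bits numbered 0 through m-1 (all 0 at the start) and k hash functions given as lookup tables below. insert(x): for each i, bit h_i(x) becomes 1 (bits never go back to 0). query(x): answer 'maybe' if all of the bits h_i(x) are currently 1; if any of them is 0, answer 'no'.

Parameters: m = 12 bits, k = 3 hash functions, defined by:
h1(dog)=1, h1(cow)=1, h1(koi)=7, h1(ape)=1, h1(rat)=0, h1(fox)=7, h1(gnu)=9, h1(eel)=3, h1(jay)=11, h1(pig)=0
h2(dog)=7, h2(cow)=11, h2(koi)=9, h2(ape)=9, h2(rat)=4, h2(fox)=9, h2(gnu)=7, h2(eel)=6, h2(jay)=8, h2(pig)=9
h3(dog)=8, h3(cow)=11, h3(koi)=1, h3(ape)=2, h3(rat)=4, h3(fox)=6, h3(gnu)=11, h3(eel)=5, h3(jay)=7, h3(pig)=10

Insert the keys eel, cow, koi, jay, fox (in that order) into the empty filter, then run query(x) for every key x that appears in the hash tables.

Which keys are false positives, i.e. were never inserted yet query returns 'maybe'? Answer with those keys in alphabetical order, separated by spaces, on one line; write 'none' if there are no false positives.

Start: bits=000000000000
After insert 'eel': sets bits 3 5 6 -> bits=000101100000
After insert 'cow': sets bits 1 11 -> bits=010101100001
After insert 'koi': sets bits 1 7 9 -> bits=010101110101
After insert 'jay': sets bits 7 8 11 -> bits=010101111101
After insert 'fox': sets bits 6 7 9 -> bits=010101111101
Not inserted: ape dog gnu pig rat — query each against bits=010101111101:
query ape: checks bit1=1, bit2=0, bit9=1 (has a 0) -> no => not a false positive
query dog: checks bit1=1, bit7=1, bit8=1 (all 1) -> maybe => FALSE POSITIVE
query gnu: checks bit7=1, bit9=1, bit11=1 (all 1) -> maybe => FALSE POSITIVE
query pig: checks bit0=0, bit9=1, bit10=0 (has a 0) -> no => not a false positive
query rat: checks bit0=0, bit4=0 (has a 0) -> no => not a false positive
False positives (alphabetical): dog gnu

Answer: dog gnu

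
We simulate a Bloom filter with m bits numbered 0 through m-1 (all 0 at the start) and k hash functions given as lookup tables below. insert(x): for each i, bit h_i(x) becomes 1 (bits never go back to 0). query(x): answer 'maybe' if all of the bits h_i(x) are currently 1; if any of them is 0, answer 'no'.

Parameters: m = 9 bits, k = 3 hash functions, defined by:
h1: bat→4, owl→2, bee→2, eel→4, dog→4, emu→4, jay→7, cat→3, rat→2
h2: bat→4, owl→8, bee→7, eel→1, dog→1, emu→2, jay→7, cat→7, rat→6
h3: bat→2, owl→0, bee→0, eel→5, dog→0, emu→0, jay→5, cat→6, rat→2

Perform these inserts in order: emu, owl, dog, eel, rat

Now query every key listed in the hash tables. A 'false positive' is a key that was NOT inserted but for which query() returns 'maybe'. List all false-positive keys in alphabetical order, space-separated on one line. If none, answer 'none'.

Answer: bat

Derivation:
Start: bits=000000000
After insert 'emu': sets bits 0 2 4 -> bits=101010000
After insert 'owl': sets bits 0 2 8 -> bits=101010001
After insert 'dog': sets bits 0 1 4 -> bits=111010001
After insert 'eel': sets bits 1 4 5 -> bits=111011001
After insert 'rat': sets bits 2 6 -> bits=111011101
Not inserted: bat bee cat jay — query each against bits=111011101:
query bat: checks bit2=1, bit4=1 (all 1) -> maybe => FALSE POSITIVE
query bee: checks bit0=1, bit2=1, bit7=0 (has a 0) -> no => not a false positive
query cat: checks bit3=0, bit6=1, bit7=0 (has a 0) -> no => not a false positive
query jay: checks bit5=1, bit7=0 (has a 0) -> no => not a false positive
False positives (alphabetical): bat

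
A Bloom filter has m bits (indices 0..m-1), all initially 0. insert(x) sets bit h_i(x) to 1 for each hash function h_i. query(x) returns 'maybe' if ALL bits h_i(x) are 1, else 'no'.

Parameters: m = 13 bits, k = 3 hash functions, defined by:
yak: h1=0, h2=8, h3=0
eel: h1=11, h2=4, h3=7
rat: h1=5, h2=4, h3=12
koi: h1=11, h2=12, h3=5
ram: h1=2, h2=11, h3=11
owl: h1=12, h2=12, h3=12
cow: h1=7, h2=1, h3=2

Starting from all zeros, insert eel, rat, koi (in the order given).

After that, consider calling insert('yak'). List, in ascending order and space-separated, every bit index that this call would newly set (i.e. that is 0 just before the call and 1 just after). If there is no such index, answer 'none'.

Start: bits=0000000000000
After insert 'eel': sets bits 4 7 11 -> bits=0000100100010
After insert 'rat': sets bits 4 5 12 -> bits=0000110100011
After insert 'koi': sets bits 5 11 12 -> bits=0000110100011
insert 'yak' would touch bits 0 8; currently bit0=0, bit8=0
Bits that are 0 among those (would change 0->1): 0 8

Answer: 0 8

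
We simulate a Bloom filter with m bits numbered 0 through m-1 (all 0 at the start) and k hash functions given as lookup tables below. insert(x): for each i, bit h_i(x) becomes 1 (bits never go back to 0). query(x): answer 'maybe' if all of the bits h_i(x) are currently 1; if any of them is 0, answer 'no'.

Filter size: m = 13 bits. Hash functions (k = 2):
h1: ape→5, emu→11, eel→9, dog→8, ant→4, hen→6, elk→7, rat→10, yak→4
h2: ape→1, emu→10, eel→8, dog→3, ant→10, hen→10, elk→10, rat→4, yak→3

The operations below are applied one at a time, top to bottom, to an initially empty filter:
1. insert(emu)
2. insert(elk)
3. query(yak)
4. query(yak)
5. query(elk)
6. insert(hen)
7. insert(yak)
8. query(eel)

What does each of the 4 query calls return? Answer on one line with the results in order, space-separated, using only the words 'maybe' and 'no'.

Answer: no no maybe no

Derivation:
Start: bits=0000000000000
Op 1: insert emu -> sets bits 10 11 -> bits=0000000000110
Op 2: insert elk -> sets bits 7 10 -> bits=0000000100110
Op 3: query yak -> checks bit3=0, bit4=0 (has a 0) -> no
Op 4: query yak -> checks bit3=0, bit4=0 (has a 0) -> no
Op 5: query elk -> checks bit7=1, bit10=1 (all 1) -> maybe
Op 6: insert hen -> sets bits 6 10 -> bits=0000001100110
Op 7: insert yak -> sets bits 3 4 -> bits=0001101100110
Op 8: query eel -> checks bit8=0, bit9=0 (has a 0) -> no
Query results in order: no no maybe no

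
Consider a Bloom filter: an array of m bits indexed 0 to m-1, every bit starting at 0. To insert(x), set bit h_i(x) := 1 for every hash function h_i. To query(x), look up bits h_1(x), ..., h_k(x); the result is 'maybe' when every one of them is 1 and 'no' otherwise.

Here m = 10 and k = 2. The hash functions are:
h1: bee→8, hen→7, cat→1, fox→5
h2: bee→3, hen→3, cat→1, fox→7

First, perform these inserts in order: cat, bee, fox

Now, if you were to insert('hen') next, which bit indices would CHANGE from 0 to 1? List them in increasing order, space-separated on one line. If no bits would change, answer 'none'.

Answer: none

Derivation:
Start: bits=0000000000
After insert 'cat': sets bits 1 -> bits=0100000000
After insert 'bee': sets bits 3 8 -> bits=0101000010
After insert 'fox': sets bits 5 7 -> bits=0101010110
insert 'hen' would touch bits 3 7; currently bit3=1, bit7=1
Bits that are 0 among those (would change 0->1): none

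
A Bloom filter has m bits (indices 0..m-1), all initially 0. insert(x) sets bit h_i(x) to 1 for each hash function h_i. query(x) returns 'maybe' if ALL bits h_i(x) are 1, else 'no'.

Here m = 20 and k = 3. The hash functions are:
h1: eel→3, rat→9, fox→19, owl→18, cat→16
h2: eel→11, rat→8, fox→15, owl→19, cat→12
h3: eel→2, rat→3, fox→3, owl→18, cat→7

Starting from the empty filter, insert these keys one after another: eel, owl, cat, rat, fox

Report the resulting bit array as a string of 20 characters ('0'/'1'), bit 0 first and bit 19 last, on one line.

Answer: 00110001110110011011

Derivation:
Start: bits=00000000000000000000
After insert 'eel': sets bits 2 3 11 -> bits=00110000000100000000
After insert 'owl': sets bits 18 19 -> bits=00110000000100000011
After insert 'cat': sets bits 7 12 16 -> bits=00110001000110001011
After insert 'rat': sets bits 3 8 9 -> bits=00110001110110001011
After insert 'fox': sets bits 3 15 19 -> bits=00110001110110011011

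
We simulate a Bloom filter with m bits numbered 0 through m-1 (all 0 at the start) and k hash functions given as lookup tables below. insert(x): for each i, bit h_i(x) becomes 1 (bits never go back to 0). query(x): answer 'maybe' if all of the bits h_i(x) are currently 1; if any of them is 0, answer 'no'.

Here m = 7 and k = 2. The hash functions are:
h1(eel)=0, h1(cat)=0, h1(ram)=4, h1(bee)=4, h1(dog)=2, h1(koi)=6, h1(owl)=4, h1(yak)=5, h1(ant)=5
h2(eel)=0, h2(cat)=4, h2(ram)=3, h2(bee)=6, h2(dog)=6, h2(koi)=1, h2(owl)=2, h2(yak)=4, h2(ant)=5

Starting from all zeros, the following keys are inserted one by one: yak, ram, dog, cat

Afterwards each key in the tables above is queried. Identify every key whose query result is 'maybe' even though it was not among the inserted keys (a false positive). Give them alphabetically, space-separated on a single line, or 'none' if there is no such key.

Start: bits=0000000
After insert 'yak': sets bits 4 5 -> bits=0000110
After insert 'ram': sets bits 3 4 -> bits=0001110
After insert 'dog': sets bits 2 6 -> bits=0011111
After insert 'cat': sets bits 0 4 -> bits=1011111
Not inserted: ant bee eel koi owl — query each against bits=1011111:
query ant: checks bit5=1 (all 1) -> maybe => FALSE POSITIVE
query bee: checks bit4=1, bit6=1 (all 1) -> maybe => FALSE POSITIVE
query eel: checks bit0=1 (all 1) -> maybe => FALSE POSITIVE
query koi: checks bit1=0, bit6=1 (has a 0) -> no => not a false positive
query owl: checks bit2=1, bit4=1 (all 1) -> maybe => FALSE POSITIVE
False positives (alphabetical): ant bee eel owl

Answer: ant bee eel owl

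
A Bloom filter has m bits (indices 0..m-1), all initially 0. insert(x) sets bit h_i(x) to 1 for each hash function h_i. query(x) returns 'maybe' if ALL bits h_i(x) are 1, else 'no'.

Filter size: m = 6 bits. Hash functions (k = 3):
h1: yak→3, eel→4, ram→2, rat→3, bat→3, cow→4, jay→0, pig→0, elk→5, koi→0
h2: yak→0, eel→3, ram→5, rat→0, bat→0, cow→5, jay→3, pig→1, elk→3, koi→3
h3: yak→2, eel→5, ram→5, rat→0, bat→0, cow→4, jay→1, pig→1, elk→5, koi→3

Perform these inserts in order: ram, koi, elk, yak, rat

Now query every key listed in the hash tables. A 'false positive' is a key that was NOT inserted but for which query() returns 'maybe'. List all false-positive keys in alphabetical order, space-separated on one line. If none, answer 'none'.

Start: bits=000000
After insert 'ram': sets bits 2 5 -> bits=001001
After insert 'koi': sets bits 0 3 -> bits=101101
After insert 'elk': sets bits 3 5 -> bits=101101
After insert 'yak': sets bits 0 2 3 -> bits=101101
After insert 'rat': sets bits 0 3 -> bits=101101
Not inserted: bat cow eel jay pig — query each against bits=101101:
query bat: checks bit0=1, bit3=1 (all 1) -> maybe => FALSE POSITIVE
query cow: checks bit4=0, bit5=1 (has a 0) -> no => not a false positive
query eel: checks bit3=1, bit4=0, bit5=1 (has a 0) -> no => not a false positive
query jay: checks bit0=1, bit1=0, bit3=1 (has a 0) -> no => not a false positive
query pig: checks bit0=1, bit1=0 (has a 0) -> no => not a false positive
False positives (alphabetical): bat

Answer: bat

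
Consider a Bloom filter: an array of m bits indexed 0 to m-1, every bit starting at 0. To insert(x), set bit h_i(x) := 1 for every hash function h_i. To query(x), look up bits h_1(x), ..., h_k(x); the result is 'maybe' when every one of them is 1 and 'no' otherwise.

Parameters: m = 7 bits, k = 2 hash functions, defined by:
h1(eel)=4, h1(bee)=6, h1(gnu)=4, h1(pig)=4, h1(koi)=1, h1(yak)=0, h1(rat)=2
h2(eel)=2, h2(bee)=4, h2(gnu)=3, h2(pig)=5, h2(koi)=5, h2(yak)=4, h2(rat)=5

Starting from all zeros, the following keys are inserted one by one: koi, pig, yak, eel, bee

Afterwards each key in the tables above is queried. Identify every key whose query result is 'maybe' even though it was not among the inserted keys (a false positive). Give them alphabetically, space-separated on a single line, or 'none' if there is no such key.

Start: bits=0000000
After insert 'koi': sets bits 1 5 -> bits=0100010
After insert 'pig': sets bits 4 5 -> bits=0100110
After insert 'yak': sets bits 0 4 -> bits=1100110
After insert 'eel': sets bits 2 4 -> bits=1110110
After insert 'bee': sets bits 4 6 -> bits=1110111
Not inserted: gnu rat — query each against bits=1110111:
query gnu: checks bit3=0, bit4=1 (has a 0) -> no => not a false positive
query rat: checks bit2=1, bit5=1 (all 1) -> maybe => FALSE POSITIVE
False positives (alphabetical): rat

Answer: rat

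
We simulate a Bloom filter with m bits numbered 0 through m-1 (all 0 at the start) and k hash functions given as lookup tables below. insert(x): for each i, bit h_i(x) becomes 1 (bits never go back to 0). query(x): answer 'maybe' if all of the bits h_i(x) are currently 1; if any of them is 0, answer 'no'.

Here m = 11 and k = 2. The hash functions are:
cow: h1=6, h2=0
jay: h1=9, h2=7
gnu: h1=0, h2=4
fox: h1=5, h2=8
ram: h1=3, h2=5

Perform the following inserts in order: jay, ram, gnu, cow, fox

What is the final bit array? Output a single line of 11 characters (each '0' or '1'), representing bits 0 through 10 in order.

Answer: 10011111110

Derivation:
Start: bits=00000000000
After insert 'jay': sets bits 7 9 -> bits=00000001010
After insert 'ram': sets bits 3 5 -> bits=00010101010
After insert 'gnu': sets bits 0 4 -> bits=10011101010
After insert 'cow': sets bits 0 6 -> bits=10011111010
After insert 'fox': sets bits 5 8 -> bits=10011111110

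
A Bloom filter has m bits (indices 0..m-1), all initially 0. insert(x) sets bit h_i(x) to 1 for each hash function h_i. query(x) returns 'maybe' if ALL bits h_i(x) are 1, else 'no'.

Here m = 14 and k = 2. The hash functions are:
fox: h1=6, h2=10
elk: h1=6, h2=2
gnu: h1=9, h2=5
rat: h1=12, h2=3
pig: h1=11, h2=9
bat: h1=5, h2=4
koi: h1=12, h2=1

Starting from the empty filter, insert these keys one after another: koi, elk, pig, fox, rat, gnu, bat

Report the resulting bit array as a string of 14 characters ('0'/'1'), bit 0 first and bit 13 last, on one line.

Start: bits=00000000000000
After insert 'koi': sets bits 1 12 -> bits=01000000000010
After insert 'elk': sets bits 2 6 -> bits=01100010000010
After insert 'pig': sets bits 9 11 -> bits=01100010010110
After insert 'fox': sets bits 6 10 -> bits=01100010011110
After insert 'rat': sets bits 3 12 -> bits=01110010011110
After insert 'gnu': sets bits 5 9 -> bits=01110110011110
After insert 'bat': sets bits 4 5 -> bits=01111110011110

Answer: 01111110011110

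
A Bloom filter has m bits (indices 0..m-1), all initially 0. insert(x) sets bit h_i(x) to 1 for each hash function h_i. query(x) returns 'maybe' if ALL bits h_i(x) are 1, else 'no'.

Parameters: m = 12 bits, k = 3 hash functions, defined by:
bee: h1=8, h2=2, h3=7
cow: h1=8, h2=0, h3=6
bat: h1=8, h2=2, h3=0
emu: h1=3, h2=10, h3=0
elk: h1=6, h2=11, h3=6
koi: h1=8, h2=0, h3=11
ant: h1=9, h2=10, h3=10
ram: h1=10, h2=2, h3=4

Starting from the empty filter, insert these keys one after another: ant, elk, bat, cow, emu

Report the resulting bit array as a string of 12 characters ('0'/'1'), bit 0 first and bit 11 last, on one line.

Answer: 101100101111

Derivation:
Start: bits=000000000000
After insert 'ant': sets bits 9 10 -> bits=000000000110
After insert 'elk': sets bits 6 11 -> bits=000000100111
After insert 'bat': sets bits 0 2 8 -> bits=101000101111
After insert 'cow': sets bits 0 6 8 -> bits=101000101111
After insert 'emu': sets bits 0 3 10 -> bits=101100101111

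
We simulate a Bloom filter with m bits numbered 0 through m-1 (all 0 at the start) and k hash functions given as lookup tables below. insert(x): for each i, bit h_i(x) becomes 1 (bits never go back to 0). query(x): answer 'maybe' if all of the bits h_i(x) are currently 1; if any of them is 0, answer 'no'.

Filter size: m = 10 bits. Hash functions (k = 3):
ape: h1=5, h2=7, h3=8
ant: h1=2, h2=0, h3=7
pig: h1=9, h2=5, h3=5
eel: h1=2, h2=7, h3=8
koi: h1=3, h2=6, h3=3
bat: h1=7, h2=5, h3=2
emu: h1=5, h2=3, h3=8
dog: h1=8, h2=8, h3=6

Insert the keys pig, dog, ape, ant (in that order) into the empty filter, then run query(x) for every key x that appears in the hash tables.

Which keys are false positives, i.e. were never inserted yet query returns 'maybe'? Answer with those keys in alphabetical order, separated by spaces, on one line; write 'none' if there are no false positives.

Start: bits=0000000000
After insert 'pig': sets bits 5 9 -> bits=0000010001
After insert 'dog': sets bits 6 8 -> bits=0000011011
After insert 'ape': sets bits 5 7 8 -> bits=0000011111
After insert 'ant': sets bits 0 2 7 -> bits=1010011111
Not inserted: bat eel emu koi — query each against bits=1010011111:
query bat: checks bit2=1, bit5=1, bit7=1 (all 1) -> maybe => FALSE POSITIVE
query eel: checks bit2=1, bit7=1, bit8=1 (all 1) -> maybe => FALSE POSITIVE
query emu: checks bit3=0, bit5=1, bit8=1 (has a 0) -> no => not a false positive
query koi: checks bit3=0, bit6=1 (has a 0) -> no => not a false positive
False positives (alphabetical): bat eel

Answer: bat eel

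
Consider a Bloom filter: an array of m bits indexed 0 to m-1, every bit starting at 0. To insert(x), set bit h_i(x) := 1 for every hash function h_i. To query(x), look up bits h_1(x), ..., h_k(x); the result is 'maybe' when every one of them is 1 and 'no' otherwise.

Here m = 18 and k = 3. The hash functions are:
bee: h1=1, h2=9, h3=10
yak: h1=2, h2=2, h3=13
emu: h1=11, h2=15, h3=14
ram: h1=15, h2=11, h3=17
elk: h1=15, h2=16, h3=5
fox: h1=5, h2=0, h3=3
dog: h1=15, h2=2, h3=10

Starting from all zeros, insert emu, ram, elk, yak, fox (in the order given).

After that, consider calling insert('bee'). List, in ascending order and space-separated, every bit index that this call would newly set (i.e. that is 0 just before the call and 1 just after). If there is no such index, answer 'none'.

Answer: 1 9 10

Derivation:
Start: bits=000000000000000000
After insert 'emu': sets bits 11 14 15 -> bits=000000000001001100
After insert 'ram': sets bits 11 15 17 -> bits=000000000001001101
After insert 'elk': sets bits 5 15 16 -> bits=000001000001001111
After insert 'yak': sets bits 2 13 -> bits=001001000001011111
After insert 'fox': sets bits 0 3 5 -> bits=101101000001011111
insert 'bee' would touch bits 1 9 10; currently bit1=0, bit9=0, bit10=0
Bits that are 0 among those (would change 0->1): 1 9 10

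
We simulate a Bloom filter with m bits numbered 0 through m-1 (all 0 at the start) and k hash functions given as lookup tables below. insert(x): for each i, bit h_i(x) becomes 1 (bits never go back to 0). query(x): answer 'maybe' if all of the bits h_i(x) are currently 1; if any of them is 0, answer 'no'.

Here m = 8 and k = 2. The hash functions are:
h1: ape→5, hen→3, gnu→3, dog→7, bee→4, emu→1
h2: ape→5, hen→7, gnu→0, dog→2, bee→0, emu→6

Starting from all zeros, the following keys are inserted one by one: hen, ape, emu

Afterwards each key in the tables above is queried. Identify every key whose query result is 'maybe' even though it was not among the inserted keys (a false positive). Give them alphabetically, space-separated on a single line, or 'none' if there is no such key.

Start: bits=00000000
After insert 'hen': sets bits 3 7 -> bits=00010001
After insert 'ape': sets bits 5 -> bits=00010101
After insert 'emu': sets bits 1 6 -> bits=01010111
Not inserted: bee dog gnu — query each against bits=01010111:
query bee: checks bit0=0, bit4=0 (has a 0) -> no => not a false positive
query dog: checks bit2=0, bit7=1 (has a 0) -> no => not a false positive
query gnu: checks bit0=0, bit3=1 (has a 0) -> no => not a false positive
False positives (alphabetical): none

Answer: none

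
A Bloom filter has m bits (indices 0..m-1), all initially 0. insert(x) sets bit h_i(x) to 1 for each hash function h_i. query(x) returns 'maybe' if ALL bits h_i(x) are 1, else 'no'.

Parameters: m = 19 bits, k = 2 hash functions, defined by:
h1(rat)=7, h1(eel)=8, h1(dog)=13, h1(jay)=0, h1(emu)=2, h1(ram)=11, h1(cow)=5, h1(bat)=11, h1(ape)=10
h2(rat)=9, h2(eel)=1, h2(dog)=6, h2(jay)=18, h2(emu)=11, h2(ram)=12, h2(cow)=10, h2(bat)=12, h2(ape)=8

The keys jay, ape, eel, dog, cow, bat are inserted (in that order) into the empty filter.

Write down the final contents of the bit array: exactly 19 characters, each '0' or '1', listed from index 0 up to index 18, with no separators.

Answer: 1100011010111100001

Derivation:
Start: bits=0000000000000000000
After insert 'jay': sets bits 0 18 -> bits=1000000000000000001
After insert 'ape': sets bits 8 10 -> bits=1000000010100000001
After insert 'eel': sets bits 1 8 -> bits=1100000010100000001
After insert 'dog': sets bits 6 13 -> bits=1100001010100100001
After insert 'cow': sets bits 5 10 -> bits=1100011010100100001
After insert 'bat': sets bits 11 12 -> bits=1100011010111100001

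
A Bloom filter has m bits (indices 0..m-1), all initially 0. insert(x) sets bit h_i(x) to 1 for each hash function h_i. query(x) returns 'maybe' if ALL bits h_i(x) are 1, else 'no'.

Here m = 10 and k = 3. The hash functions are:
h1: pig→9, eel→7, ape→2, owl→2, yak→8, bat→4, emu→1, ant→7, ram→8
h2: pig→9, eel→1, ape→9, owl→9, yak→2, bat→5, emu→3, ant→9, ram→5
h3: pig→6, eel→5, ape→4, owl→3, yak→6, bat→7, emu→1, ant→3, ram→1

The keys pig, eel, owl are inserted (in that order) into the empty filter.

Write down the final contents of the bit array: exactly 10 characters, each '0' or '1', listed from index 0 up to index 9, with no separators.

Answer: 0111011101

Derivation:
Start: bits=0000000000
After insert 'pig': sets bits 6 9 -> bits=0000001001
After insert 'eel': sets bits 1 5 7 -> bits=0100011101
After insert 'owl': sets bits 2 3 9 -> bits=0111011101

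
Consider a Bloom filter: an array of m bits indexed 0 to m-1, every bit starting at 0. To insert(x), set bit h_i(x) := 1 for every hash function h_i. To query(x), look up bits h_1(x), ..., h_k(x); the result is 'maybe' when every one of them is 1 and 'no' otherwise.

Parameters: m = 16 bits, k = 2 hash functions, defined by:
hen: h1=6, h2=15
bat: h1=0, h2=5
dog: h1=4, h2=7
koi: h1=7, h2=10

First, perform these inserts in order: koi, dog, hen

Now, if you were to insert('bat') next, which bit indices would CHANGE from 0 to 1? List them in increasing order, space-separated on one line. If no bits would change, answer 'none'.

Start: bits=0000000000000000
After insert 'koi': sets bits 7 10 -> bits=0000000100100000
After insert 'dog': sets bits 4 7 -> bits=0000100100100000
After insert 'hen': sets bits 6 15 -> bits=0000101100100001
insert 'bat' would touch bits 0 5; currently bit0=0, bit5=0
Bits that are 0 among those (would change 0->1): 0 5

Answer: 0 5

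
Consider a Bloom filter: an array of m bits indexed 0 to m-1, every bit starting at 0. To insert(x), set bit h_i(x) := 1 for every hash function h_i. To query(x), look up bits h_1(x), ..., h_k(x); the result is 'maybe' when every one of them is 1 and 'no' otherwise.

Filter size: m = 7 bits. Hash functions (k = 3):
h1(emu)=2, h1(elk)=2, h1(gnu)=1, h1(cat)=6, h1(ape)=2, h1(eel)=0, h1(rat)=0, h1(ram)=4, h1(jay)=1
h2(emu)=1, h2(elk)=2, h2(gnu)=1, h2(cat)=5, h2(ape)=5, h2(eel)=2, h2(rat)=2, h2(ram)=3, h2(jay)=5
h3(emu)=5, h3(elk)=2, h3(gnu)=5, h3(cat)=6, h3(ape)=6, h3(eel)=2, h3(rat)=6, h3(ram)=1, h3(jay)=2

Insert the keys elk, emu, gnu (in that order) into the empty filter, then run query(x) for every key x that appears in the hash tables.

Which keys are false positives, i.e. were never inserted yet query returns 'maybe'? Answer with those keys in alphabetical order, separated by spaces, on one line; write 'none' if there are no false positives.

Answer: jay

Derivation:
Start: bits=0000000
After insert 'elk': sets bits 2 -> bits=0010000
After insert 'emu': sets bits 1 2 5 -> bits=0110010
After insert 'gnu': sets bits 1 5 -> bits=0110010
Not inserted: ape cat eel jay ram rat — query each against bits=0110010:
query ape: checks bit2=1, bit5=1, bit6=0 (has a 0) -> no => not a false positive
query cat: checks bit5=1, bit6=0 (has a 0) -> no => not a false positive
query eel: checks bit0=0, bit2=1 (has a 0) -> no => not a false positive
query jay: checks bit1=1, bit2=1, bit5=1 (all 1) -> maybe => FALSE POSITIVE
query ram: checks bit1=1, bit3=0, bit4=0 (has a 0) -> no => not a false positive
query rat: checks bit0=0, bit2=1, bit6=0 (has a 0) -> no => not a false positive
False positives (alphabetical): jay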